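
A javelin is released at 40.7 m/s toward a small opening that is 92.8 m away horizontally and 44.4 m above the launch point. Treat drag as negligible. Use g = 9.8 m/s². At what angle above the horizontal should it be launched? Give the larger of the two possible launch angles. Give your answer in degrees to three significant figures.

Trajectory: y = x tanθ − g x² (1 + tan²θ)/(2v₀²). With x = 92.8, y = 44.4, v₀ = 40.7, g = 9.80:
25.47 tan²θ − 92.8 tanθ + (69.87) = 0.
tanθ = [92.8 ± √(92.8² − 4 × 25.47 × (69.87))] / (2 × 25.47) = (92.8 ± 38.62) / 50.95, giving tanθ = 1.063 or 2.580.
θ = 46.76° or 68.81°; the larger is 68.81°.

68.8°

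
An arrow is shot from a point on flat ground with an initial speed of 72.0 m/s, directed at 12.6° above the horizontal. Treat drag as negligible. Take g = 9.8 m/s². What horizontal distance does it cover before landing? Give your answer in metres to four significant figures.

225.2 m

Horizontal component vₓ = 72.00 cos 12.6° = 70.27 m/s; vertical v_y0 = 72.00 sin 12.6° = 15.71 m/s.
Flight time T = 2 v_y0 / g = 3.205 s.
Range: R = vₓ T = 70.27 × 3.205 = 225.2 m.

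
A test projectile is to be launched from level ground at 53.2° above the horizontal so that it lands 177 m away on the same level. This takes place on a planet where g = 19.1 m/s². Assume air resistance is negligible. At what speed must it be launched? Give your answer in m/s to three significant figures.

59.4 m/s

Level-ground range: R = v₀² sin(2θ)/g, so v₀ = √(gR / sin 2θ).
v₀ = √(19.1 × 177 / sin 106.4°) = √(3381 / 0.9593) = √3524.1 = 59.36 m/s.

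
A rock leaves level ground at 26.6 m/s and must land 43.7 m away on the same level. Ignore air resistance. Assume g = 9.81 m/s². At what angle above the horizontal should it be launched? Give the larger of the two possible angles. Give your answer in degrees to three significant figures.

71.4°

R = v₀² sin 2θ / g gives sin 2θ = gR/v₀² = 9.81·43.7/26.6² = 0.6059.
2θ = 37.29° or 180° − 37.29° = 142.7°, so θ = 18.65° or 71.35°.
The larger angle is 71.35°.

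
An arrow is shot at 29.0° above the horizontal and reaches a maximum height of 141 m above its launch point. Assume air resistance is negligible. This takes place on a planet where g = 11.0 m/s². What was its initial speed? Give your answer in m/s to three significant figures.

At the peak v_y = 0, so v_y0 = √(2gH) = √(2 × 11.0 × 141) = 55.70 m/s.
v_y0 = v₀ sin θ ⇒ v₀ = 55.70 / sin 29.0° = 114.9 m/s.

115 m/s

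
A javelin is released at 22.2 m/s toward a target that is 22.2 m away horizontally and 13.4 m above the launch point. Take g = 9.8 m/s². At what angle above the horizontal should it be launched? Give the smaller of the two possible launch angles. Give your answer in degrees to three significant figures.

Trajectory: y = x tanθ − g x² (1 + tan²θ)/(2v₀²). With x = 22.2, y = 13.4, v₀ = 22.2, g = 9.80:
4.900 tan²θ − 22.2 tanθ + (18.30) = 0.
tanθ = [22.2 ± √(22.2² − 4 × 4.900 × (18.30))] / (2 × 4.900) = (22.2 ± 11.58) / 9.800, giving tanθ = 1.083 or 3.447.
θ = 47.29° or 73.82°; the smaller is 47.29°.

47.3°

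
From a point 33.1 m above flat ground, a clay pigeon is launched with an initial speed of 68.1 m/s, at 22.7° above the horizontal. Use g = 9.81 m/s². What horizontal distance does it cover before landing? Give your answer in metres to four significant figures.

vₓ = 68.10 cos 22.7° = 62.82 m/s; v_y0 = 68.10 sin 22.7° = 26.28 m/s.
The projectile lands when y = 33.1 + (26.28) t − ½·9.81·t² = 0. Positive root: t = (26.28 + √(26.28² + 2·9.81·33.1)) / 9.81 = (26.28 + 36.61) / 9.81 = 6.411 s.
Horizontal distance: R = vₓ t = 62.82 × 6.411 = 402.7 m.

402.7 m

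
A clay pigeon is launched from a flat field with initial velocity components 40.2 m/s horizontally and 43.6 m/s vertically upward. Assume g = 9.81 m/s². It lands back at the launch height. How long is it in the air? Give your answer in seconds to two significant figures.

Landing at launch height ⇒ T = 2 v_y0 / g = 2 × 43.60 / 9.81 = 8.889 s.

8.9 s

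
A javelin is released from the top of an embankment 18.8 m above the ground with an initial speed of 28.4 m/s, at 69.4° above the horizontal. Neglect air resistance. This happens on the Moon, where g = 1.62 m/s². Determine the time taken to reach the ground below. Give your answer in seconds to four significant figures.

33.51 s

vₓ = 28.40 cos 69.4° = 9.992 m/s; v_y0 = 28.40 sin 69.4° = 26.58 m/s.
The projectile lands when y = 18.8 + (26.58) t − ½·1.62·t² = 0. Positive root: t = (26.58 + √(26.58² + 2·1.62·18.8)) / 1.62 = (26.58 + 27.71) / 1.62 = 33.51 s.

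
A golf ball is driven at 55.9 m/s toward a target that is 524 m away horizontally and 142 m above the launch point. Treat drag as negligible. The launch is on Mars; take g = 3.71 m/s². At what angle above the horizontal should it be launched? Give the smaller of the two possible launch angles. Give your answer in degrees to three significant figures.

Trajectory: y = x tanθ − g x² (1 + tan²θ)/(2v₀²). With x = 524, y = 142, v₀ = 55.9, g = 3.71:
163.0 tan²θ − 524 tanθ + (305.0) = 0.
tanθ = [524 ± √(524² − 4 × 163.0 × (305.0))] / (2 × 163.0) = (524 ± 275.2) / 326.0, giving tanθ = 0.7633 or 2.451.
θ = 37.35° or 67.81°; the smaller is 37.35°.

37.4°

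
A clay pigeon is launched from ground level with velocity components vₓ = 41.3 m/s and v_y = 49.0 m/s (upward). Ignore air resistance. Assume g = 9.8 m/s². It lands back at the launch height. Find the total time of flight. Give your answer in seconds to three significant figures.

10.0 s

Time of flight on level ground: T = 2 v_y0 / g = 2 × 49.00 / 9.80 = 10.00 s.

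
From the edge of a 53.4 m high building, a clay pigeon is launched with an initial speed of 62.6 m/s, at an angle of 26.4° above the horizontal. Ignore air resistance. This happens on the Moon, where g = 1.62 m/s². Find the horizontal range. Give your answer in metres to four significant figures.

2029 m

Resolve: vₓ = 62.60 cos 26.4° = 56.07 m/s and v_y0 = 62.60 sin 26.4° = 27.83 m/s.
With up positive and y = 0 at the ground: y(t) = 53.4 + (27.83) t − 0.8100 t². Setting y = 0 and taking the positive root: t = [27.83 + √(27.83² + 2·1.62·53.4)] / 1.62 = (27.83 + 30.79) / 1.62 = 36.19 s.
Horizontal distance: R = vₓ t = 56.07 × 36.19 = 2029 m.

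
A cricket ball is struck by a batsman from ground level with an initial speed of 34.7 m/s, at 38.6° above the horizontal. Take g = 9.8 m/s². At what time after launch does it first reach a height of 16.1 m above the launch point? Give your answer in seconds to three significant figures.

Components: vₓ = 34.70 cos 38.6° = 27.12 m/s, v_y0 = 34.70 sin 38.6° = 21.65 m/s.
Set y = v_y0 t − ½ g t² = 16.1: 4.900 t² − 21.65 t + 16.1 = 0.
Quadratic formula: t = (21.65 ± √153.10) / 9.80 = (21.65 ± 12.37) / 9.80 → t = 0.9464 s or 3.472 s.
The first (ascending) time is 0.9464 s.

0.946 s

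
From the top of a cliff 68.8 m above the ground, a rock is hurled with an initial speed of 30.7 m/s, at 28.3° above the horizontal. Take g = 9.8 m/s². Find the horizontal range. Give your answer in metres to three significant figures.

149 m

vₓ = 30.70 cos 28.3° = 27.03 m/s; v_y0 = 30.70 sin 28.3° = 14.55 m/s.
The projectile lands when y = 68.8 + (14.55) t − ½·9.80·t² = 0. Positive root: t = (14.55 + √(14.55² + 2·9.80·68.8)) / 9.80 = (14.55 + 39.50) / 9.80 = 5.516 s.
Horizontal distance: R = vₓ t = 27.03 × 5.516 = 149.1 m.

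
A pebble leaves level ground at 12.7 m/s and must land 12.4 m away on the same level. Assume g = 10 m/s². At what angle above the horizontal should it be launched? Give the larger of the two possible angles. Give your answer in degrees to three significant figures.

64.9°

From R = (v₀²/g) sin 2θ: sin 2θ = 10.0 × 12.4 / 161.29 = 0.7688.
2θ = 50.25° or 180° − 50.25° = 129.8°, so θ = 25.12° or 64.88°.
The larger angle is 64.88°.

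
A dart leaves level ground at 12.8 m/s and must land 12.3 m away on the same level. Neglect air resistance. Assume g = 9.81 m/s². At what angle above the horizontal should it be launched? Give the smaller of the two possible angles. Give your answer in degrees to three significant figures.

23.7°

Level-ground range R = v₀² sin(2θ)/g ⇒ sin(2θ) = gR/v₀² = 9.81 × 12.3 / 12.8² = 0.7365.
2θ = 47.43° or 180° − 47.43° = 132.6°, so θ = 23.72° or 66.28°.
The smaller angle is 23.72°.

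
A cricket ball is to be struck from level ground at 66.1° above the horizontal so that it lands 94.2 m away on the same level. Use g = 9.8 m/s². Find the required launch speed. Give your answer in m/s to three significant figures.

35.3 m/s

From R = (v₀² / g) sin 2θ: v₀ = √(gR / sin 2θ).
v₀ = √(9.80 × 94.2 / sin 132.2°) = √(923.2 / 0.7408) = √1246.2 = 35.30 m/s.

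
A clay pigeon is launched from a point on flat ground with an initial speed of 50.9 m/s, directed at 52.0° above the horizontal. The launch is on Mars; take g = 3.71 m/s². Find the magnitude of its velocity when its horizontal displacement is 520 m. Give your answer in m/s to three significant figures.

38.0 m/s

Resolve: vₓ = 50.90 cos 52.0° = 31.34 m/s and v_y0 = 50.90 sin 52.0° = 40.11 m/s.
x = vₓ t ⇒ t = 520/31.34 = 16.59 s.
Vertical velocity there: v_y = v_y0 − g t = 40.11 − 3.71 × 16.59 = −21.45 m/s.
Speed: √(vₓ² + v_y²) = √(31.34² + 21.45²) = 37.98 m/s.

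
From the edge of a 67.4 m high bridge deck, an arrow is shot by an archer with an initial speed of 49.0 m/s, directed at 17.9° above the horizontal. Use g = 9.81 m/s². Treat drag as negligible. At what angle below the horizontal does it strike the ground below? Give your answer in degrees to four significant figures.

40.17°

Resolve: vₓ = 49.00 cos 17.9° = 46.63 m/s and v_y0 = 49.00 sin 17.9° = 15.06 m/s.
The projectile lands when y = 67.4 + (15.06) t − ½·9.81·t² = 0. Positive root: t = (15.06 + √(15.06² + 2·9.81·67.4)) / 9.81 = (15.06 + 39.36) / 9.81 = 5.547 s.
At impact: v_y = v_y0 − g t = −39.36 m/s; vₓ = 46.63 m/s.
Angle below horizontal: arctan(|v_y|/vₓ) = arctan(39.36/46.63) = 40.17°.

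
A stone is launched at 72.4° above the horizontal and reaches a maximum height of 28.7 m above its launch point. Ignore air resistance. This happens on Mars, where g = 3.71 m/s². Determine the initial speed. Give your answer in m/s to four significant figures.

15.31 m/s

At the peak v_y = 0, so v_y0 = √(2gH) = √(2 × 3.71 × 28.7) = 14.59 m/s.
v_y0 = v₀ sin θ ⇒ v₀ = 14.59 / sin 72.4° = 15.31 m/s.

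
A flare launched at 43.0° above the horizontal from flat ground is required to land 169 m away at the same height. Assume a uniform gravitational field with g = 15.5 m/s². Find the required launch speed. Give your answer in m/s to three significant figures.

On level ground R = v₀² sin 2θ / g ⇒ v₀ = √(gR / sin 2θ).
v₀ = √(15.5 × 169 / sin 86.00°) = √(2620 / 0.9976) = √2625.9 = 51.24 m/s.

51.2 m/s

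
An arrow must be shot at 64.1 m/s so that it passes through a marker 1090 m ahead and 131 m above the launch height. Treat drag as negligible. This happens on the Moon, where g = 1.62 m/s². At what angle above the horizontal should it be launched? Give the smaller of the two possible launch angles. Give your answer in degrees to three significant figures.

Trajectory: y = x tanθ − g x² (1 + tan²θ)/(2v₀²). With x = 1090, y = 131, v₀ = 64.1, g = 1.62:
234.2 tan²θ − 1090 tanθ + (365.2) = 0.
tanθ = [1090 ± √(1090² − 4 × 234.2 × (365.2))] / (2 × 234.2) = (1090 ± 919.7) / 468.4, giving tanθ = 0.3634 or 4.290.
θ = 19.97° or 76.88°; the smaller is 19.97°.

20.0°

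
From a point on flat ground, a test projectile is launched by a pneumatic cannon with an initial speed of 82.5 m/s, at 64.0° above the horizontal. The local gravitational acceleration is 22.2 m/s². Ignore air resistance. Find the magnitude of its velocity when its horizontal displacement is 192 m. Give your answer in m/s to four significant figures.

56.73 m/s

vₓ = 82.50 cos 64.0° = 36.17 m/s; v_y0 = 82.50 sin 64.0° = 74.15 m/s.
At x = 192 m, t = x/vₓ = 192/36.17 = 5.309 s.
Vertical velocity there: v_y = v_y0 − g t = 74.15 − 22.2 × 5.309 = −43.71 m/s.
Speed: √(vₓ² + v_y²) = √(36.17² + 43.71²) = 56.73 m/s.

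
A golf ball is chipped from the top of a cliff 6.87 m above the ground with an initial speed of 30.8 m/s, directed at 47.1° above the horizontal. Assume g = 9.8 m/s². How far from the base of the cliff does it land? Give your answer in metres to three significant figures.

vₓ = 30.80 cos 47.1° = 20.97 m/s; v_y0 = 30.80 sin 47.1° = 22.56 m/s.
Vertical motion (up positive, ground at y = 0): 4.900 t² − (22.56) t − 6.87 = 0, so t = (22.56 + √(22.56² + 2·9.80·6.87)) / 9.80 = (22.56 + 25.37) / 9.80 = 4.891 s.
Horizontal distance: R = vₓ t = 20.97 × 4.891 = 102.5 m.

103 m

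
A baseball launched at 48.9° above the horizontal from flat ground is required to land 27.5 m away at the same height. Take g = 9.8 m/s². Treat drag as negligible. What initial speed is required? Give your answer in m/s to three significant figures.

From R = (v₀² / g) sin 2θ: v₀ = √(gR / sin 2θ).
v₀ = √(9.80 × 27.5 / sin 97.80°) = √(269.5 / 0.9907) = √272.02 = 16.49 m/s.

16.5 m/s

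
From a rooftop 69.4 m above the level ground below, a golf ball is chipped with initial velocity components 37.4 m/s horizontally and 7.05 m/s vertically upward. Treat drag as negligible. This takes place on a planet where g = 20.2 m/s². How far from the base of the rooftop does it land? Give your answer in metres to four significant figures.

The projectile lands when y = 69.4 + (7.050) t − ½·20.2·t² = 0. Positive root: t = (7.050 + √(7.050² + 2·20.2·69.4)) / 20.2 = (7.050 + 53.42) / 20.2 = 2.993 s.
Horizontal distance: R = vₓ t = 37.40 × 2.993 = 112.0 m.

112.0 m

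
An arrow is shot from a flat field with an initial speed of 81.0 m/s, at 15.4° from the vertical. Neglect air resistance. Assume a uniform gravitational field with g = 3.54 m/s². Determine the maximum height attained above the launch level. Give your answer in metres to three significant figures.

861 m

vₓ = 81.00 sin 15.4° = 21.51 m/s; v_y0 = 81.00 cos 15.4° = 78.09 m/s.
Maximum height: H = v_y0² / (2g) = 78.09² / (2 × 3.54) = 861.3 m.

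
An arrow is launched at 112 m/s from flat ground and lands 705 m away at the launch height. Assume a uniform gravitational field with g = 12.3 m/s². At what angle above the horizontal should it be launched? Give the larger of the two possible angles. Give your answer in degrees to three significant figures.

From R = (v₀²/g) sin 2θ: sin 2θ = 12.3 × 705 / 12544 = 0.6913.
2θ = 43.73° or 180° − 43.73° = 136.3°, so θ = 21.87° or 68.13°.
The larger angle is 68.13°.

68.1°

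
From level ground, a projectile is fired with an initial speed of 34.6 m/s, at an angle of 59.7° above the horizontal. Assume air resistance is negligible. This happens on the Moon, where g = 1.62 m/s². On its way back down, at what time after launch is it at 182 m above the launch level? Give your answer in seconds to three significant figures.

29.2 s

vₓ = 34.60 cos 59.7° = 17.46 m/s; v_y0 = 34.60 sin 59.7° = 29.87 m/s.
Height y(t) = 29.87 t − 0.8100 t² = 182 gives 0.8100 t² − 29.87 t + 182 = 0.
Quadratic formula: t = (29.87 ± √302.75) / 1.62 = (29.87 ± 17.40) / 1.62 → t = 7.700 s or 29.18 s.
The descending-branch root is 29.18 s.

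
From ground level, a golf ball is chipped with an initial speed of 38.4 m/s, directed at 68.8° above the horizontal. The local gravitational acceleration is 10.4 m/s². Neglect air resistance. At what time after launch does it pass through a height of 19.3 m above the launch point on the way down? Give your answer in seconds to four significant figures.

Components: vₓ = 38.40 cos 68.8° = 13.89 m/s, v_y0 = 38.40 sin 68.8° = 35.80 m/s.
Height y(t) = 35.80 t − 5.200 t² = 19.3 gives 5.200 t² − 35.80 t + 19.3 = 0.
Quadratic formula: t = (35.80 ± √880.29) / 10.4 = (35.80 ± 29.67) / 10.4 → t = 0.5896 s or 6.295 s.
The descending-branch root is 6.295 s.

6.295 s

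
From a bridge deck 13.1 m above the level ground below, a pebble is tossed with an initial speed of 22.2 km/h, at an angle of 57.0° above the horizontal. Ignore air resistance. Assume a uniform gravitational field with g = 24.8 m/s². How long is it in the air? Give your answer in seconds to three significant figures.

Convert: 22.2 km/h = 22.2/3.6 = 6.167 m/s.
Horizontal component vₓ = 6.167 cos 57.0° = 3.359 m/s; vertical v_y0 = 6.167 sin 57.0° = 5.172 m/s.
The projectile lands when y = 13.1 + (5.172) t − ½·24.8·t² = 0. Positive root: t = (5.172 + √(5.172² + 2·24.8·13.1)) / 24.8 = (5.172 + 26.01) / 24.8 = 1.257 s.

1.26 s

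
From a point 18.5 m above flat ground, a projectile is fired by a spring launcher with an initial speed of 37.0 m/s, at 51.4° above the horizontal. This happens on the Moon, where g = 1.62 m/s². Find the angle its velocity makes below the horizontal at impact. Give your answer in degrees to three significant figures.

vₓ = 37.00 cos 51.4° = 23.08 m/s; v_y0 = 37.00 sin 51.4° = 28.92 m/s.
With up positive and y = 0 at the ground: y(t) = 18.5 + (28.92) t − 0.8100 t². Setting y = 0 and taking the positive root: t = [28.92 + √(28.92² + 2·1.62·18.5)] / 1.62 = (28.92 + 29.93) / 1.62 = 36.33 s.
At impact: v_y = v_y0 − g t = −29.93 m/s; vₓ = 23.08 m/s.
Angle below horizontal: arctan(|v_y|/vₓ) = arctan(29.93/23.08) = 52.36°.

52.4°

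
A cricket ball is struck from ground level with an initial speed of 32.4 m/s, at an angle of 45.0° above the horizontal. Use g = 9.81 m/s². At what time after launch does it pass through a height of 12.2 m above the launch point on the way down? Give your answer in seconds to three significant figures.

Horizontal component vₓ = 32.40 cos 45.0° = 22.91 m/s; vertical v_y0 = 32.40 sin 45.0° = 22.91 m/s.
Set y = v_y0 t − ½ g t² = 12.2: 4.905 t² − 22.91 t + 12.2 = 0.
t = [22.91 ± √(22.91² − 2·9.81·12.2)] / 9.81 = (22.91 ± 16.90) / 9.81, so t = 0.6130 s or t = 4.058 s.
The descending-branch root is 4.058 s.

4.06 s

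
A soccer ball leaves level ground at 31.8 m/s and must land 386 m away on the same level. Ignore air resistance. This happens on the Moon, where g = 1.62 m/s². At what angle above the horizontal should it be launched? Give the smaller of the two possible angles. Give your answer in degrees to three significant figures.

19.1°

From R = (v₀²/g) sin 2θ: sin 2θ = 1.62 × 386 / 1011.2 = 0.6184.
2θ = 38.20° or 180° − 38.20° = 141.8°, so θ = 19.10° or 70.90°.
The smaller angle is 19.10°.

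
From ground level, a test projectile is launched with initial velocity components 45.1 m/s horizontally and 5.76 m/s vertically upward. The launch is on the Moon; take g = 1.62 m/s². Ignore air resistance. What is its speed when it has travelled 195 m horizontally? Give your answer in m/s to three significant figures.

x = vₓ t ⇒ t = 195/45.10 = 4.324 s.
Vertical velocity there: v_y = v_y0 − g t = 5.760 − 1.62 × 4.324 = −1.244 m/s.
Speed: √(vₓ² + v_y²) = √(45.10² + 1.244²) = 45.12 m/s.

45.1 m/s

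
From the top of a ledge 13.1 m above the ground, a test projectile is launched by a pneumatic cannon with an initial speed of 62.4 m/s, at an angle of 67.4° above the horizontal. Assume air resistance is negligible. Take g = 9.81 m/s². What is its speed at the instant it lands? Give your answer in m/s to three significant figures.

Resolve: vₓ = 62.40 cos 67.4° = 23.98 m/s and v_y0 = 62.40 sin 67.4° = 57.61 m/s.
With up positive and y = 0 at the ground: y(t) = 13.1 + (57.61) t − 4.905 t². Setting y = 0 and taking the positive root: t = [57.61 + √(57.61² + 2·9.81·13.1)] / 9.81 = (57.61 + 59.80) / 9.81 = 11.97 s.
Vertical velocity at impact: v_y = v_y0 − g t = 57.61 − 9.81 × 11.97 = −59.80 m/s.
Speed: |v| = √(vₓ² + v_y²) = √(23.98² + 59.80²) = 64.43 m/s.

64.4 m/s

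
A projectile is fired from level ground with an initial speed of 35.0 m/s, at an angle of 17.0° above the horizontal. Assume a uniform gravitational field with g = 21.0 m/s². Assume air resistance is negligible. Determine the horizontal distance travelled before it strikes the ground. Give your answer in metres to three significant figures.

32.6 m

Components: vₓ = 35.00 cos 17.0° = 33.47 m/s, v_y0 = 35.00 sin 17.0° = 10.23 m/s.
Time aloft: T = 2 v_y0 / g = 2 × 10.23 / 21.0 = 0.9746 s.
Horizontal distance R = vₓ T = 33.47 × 0.9746 = 32.62 m.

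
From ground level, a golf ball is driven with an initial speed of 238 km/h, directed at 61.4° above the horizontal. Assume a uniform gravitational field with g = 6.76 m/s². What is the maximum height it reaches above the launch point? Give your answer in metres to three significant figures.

Convert: 238 km/h = 238/3.6 = 66.11 m/s.
Components: vₓ = 66.11 cos 61.4° = 31.65 m/s, v_y0 = 66.11 sin 61.4° = 58.04 m/s.
At the apex v_y = 0, so H = v_y0²/(2g) = 58.04²/13.52 = 249.2 m.

249 m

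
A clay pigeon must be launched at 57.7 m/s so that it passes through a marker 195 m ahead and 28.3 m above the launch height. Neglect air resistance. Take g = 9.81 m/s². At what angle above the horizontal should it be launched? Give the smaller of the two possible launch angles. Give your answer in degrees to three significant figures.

26.8°

Trajectory: y = x tanθ − g x² (1 + tan²θ)/(2v₀²). With x = 195, y = 28.3, v₀ = 57.7, g = 9.81:
56.02 tan²θ − 195 tanθ + (84.32) = 0.
tanθ = [195 ± √(195² − 4 × 56.02 × (84.32))] / (2 × 56.02) = (195 ± 138.3) / 112.0, giving tanθ = 0.5060 or 2.975.
θ = 26.84° or 71.42°; the smaller is 26.84°.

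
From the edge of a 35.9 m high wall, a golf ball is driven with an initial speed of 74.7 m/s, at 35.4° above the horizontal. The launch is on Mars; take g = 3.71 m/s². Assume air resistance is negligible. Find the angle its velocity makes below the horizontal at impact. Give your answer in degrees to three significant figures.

vₓ = 74.70 cos 35.4° = 60.89 m/s; v_y0 = 74.70 sin 35.4° = 43.27 m/s.
Vertical motion (up positive, ground at y = 0): 1.855 t² − (43.27) t − 35.9 = 0, so t = (43.27 + √(43.27² + 2·3.71·35.9)) / 3.71 = (43.27 + 46.25) / 3.71 = 24.13 s.
At impact: v_y = v_y0 − g t = −46.25 m/s; vₓ = 60.89 m/s.
Angle below horizontal: arctan(|v_y|/vₓ) = arctan(46.25/60.89) = 37.22°.

37.2°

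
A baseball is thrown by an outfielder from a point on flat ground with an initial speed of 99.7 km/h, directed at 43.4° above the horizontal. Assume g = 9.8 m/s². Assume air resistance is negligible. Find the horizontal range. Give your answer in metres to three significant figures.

Convert: 99.7 km/h = 99.7/3.6 = 27.69 m/s.
Components: vₓ = 27.69 cos 43.4° = 20.12 m/s, v_y0 = 27.69 sin 43.4° = 19.03 m/s.
Time aloft: T = 2 v_y0 / g = 2 × 19.03 / 9.80 = 3.883 s.
Horizontal distance R = vₓ T = 20.12 × 3.883 = 78.14 m.

78.1 m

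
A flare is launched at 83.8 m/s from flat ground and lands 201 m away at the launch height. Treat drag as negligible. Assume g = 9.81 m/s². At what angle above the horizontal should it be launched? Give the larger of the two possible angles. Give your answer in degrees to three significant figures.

81.8°

Level-ground range R = v₀² sin(2θ)/g ⇒ sin(2θ) = gR/v₀² = 9.81 × 201 / 83.8² = 0.2808.
2θ = 16.31° or 180° − 16.31° = 163.7°, so θ = 8.154° or 81.85°.
The larger angle is 81.85°.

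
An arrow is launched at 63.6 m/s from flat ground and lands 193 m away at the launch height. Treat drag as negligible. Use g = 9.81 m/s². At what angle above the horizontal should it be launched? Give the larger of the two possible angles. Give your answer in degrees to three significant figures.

R = v₀² sin 2θ / g gives sin 2θ = gR/v₀² = 9.81·193/63.6² = 0.4681.
2θ = 27.91° or 180° − 27.91° = 152.1°, so θ = 13.95° or 76.05°.
The larger angle is 76.05°.

76.0°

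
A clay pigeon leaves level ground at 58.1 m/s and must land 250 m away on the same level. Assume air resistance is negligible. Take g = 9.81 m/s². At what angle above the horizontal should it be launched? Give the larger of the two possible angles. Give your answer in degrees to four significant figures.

66.70°

Level-ground range R = v₀² sin(2θ)/g ⇒ sin(2θ) = gR/v₀² = 9.81 × 250 / 58.1² = 0.7265.
2θ = 46.60° or 180° − 46.60° = 133.4°, so θ = 23.30° or 66.70°.
The larger angle is 66.70°.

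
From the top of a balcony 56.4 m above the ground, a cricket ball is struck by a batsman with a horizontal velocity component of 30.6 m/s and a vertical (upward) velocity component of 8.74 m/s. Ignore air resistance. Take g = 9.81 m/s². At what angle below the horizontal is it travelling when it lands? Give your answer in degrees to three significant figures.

Vertical motion (up positive, ground at y = 0): 4.905 t² − (8.740) t − 56.4 = 0, so t = (8.740 + √(8.740² + 2·9.81·56.4)) / 9.81 = (8.740 + 34.39) / 9.81 = 4.397 s.
At impact: v_y = v_y0 − g t = −34.39 m/s; vₓ = 30.60 m/s.
Angle below horizontal: arctan(|v_y|/vₓ) = arctan(34.39/30.60) = 48.34°.

48.3°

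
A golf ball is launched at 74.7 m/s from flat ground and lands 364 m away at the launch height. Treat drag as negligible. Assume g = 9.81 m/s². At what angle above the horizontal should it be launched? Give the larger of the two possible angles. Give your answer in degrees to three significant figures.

70.1°

R = v₀² sin 2θ / g gives sin 2θ = gR/v₀² = 9.81·364/74.7² = 0.6399.
2θ = 39.79° or 180° − 39.79° = 140.2°, so θ = 19.89° or 70.11°.
The larger angle is 70.11°.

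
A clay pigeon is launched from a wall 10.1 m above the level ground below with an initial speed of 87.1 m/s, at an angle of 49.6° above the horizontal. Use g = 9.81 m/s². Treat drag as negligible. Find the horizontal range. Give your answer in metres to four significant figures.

vₓ = 87.10 cos 49.6° = 56.45 m/s; v_y0 = 87.10 sin 49.6° = 66.33 m/s.
With up positive and y = 0 at the ground: y(t) = 10.1 + (66.33) t − 4.905 t². Setting y = 0 and taking the positive root: t = [66.33 + √(66.33² + 2·9.81·10.1)] / 9.81 = (66.33 + 67.81) / 9.81 = 13.67 s.
Horizontal distance: R = vₓ t = 56.45 × 13.67 = 771.9 m.

771.9 m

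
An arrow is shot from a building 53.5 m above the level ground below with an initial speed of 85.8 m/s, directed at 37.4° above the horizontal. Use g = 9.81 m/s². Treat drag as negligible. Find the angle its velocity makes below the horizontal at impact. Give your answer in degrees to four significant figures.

42.00°

vₓ = 85.80 cos 37.4° = 68.16 m/s; v_y0 = 85.80 sin 37.4° = 52.11 m/s.
With up positive and y = 0 at the ground: y(t) = 53.5 + (52.11) t − 4.905 t². Setting y = 0 and taking the positive root: t = [52.11 + √(52.11² + 2·9.81·53.5)] / 9.81 = (52.11 + 61.36) / 9.81 = 11.57 s.
At impact: v_y = v_y0 − g t = −61.36 m/s; vₓ = 68.16 m/s.
Angle below horizontal: arctan(|v_y|/vₓ) = arctan(61.36/68.16) = 42.00°.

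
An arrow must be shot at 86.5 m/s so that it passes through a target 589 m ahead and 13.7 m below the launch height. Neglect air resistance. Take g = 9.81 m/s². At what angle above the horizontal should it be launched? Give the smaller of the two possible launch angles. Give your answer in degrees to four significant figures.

23.58°

Trajectory: y = x tanθ − g x² (1 + tan²θ)/(2v₀²). With x = 589, y = −13.7, v₀ = 86.5, g = 9.81:
227.4 tan²θ − 589 tanθ + (213.7) = 0.
tanθ = [589 ± √(589² − 4 × 227.4 × (213.7))] / (2 × 227.4) = (589 ± 390.5) / 454.8, giving tanθ = 0.4364 or 2.153.
θ = 23.58° or 65.09°; the smaller is 23.58°.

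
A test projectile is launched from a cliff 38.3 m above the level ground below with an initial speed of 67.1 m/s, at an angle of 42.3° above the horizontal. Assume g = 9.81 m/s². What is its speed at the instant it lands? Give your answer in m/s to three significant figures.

72.5 m/s

Components: vₓ = 67.10 cos 42.3° = 49.63 m/s, v_y0 = 67.10 sin 42.3° = 45.16 m/s.
With up positive and y = 0 at the ground: y(t) = 38.3 + (45.16) t − 4.905 t². Setting y = 0 and taking the positive root: t = [45.16 + √(45.16² + 2·9.81·38.3)] / 9.81 = (45.16 + 52.83) / 9.81 = 9.988 s.
Vertical velocity at impact: v_y = v_y0 − g t = 45.16 − 9.81 × 9.988 = −52.83 m/s.
Speed: |v| = √(vₓ² + v_y²) = √(49.63² + 52.83²) = 72.48 m/s.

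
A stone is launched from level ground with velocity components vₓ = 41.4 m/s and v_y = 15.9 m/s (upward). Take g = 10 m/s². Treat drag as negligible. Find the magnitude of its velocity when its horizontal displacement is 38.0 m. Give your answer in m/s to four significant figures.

At x = 38.0 m, t = x/vₓ = 38.0/41.40 = 0.9179 s.
Vertical velocity there: v_y = v_y0 − g t = 15.90 − 10.0 × 0.9179 = 6.721 m/s.
Speed: √(vₓ² + v_y²) = √(41.40² + 6.721²) = 41.94 m/s.

41.94 m/s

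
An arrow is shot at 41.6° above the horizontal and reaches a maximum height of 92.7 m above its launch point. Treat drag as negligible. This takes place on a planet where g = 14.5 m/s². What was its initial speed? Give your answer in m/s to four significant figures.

78.09 m/s

At the peak v_y = 0, so v_y0 = √(2gH) = √(2 × 14.5 × 92.7) = 51.85 m/s.
v_y0 = v₀ sin θ ⇒ v₀ = 51.85 / sin 41.6° = 78.09 m/s.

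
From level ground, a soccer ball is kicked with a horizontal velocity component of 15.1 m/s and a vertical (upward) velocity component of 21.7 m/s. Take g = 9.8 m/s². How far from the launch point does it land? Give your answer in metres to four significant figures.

Flight time T = 2 v_y0 / g = 4.429 s.
Horizontal distance R = vₓ T = 15.10 × 4.429 = 66.87 m.

66.87 m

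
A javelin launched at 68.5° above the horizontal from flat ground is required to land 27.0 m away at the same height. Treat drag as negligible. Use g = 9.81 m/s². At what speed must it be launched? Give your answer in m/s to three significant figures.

From R = (v₀² / g) sin 2θ: v₀ = √(gR / sin 2θ).
v₀ = √(9.81 × 27.0 / sin 137.0°) = √(264.9 / 0.6820) = √388.37 = 19.71 m/s.

19.7 m/s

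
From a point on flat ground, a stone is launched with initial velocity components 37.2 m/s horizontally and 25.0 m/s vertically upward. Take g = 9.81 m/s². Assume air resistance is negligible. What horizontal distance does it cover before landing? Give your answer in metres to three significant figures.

190 m

Time aloft: T = 2 v_y0 / g = 2 × 25.00 / 9.81 = 5.097 s.
Range: R = vₓ T = 37.20 × 5.097 = 189.6 m.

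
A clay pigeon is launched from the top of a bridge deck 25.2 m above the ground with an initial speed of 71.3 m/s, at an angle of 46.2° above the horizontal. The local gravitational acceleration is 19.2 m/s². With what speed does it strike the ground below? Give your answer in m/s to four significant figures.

77.79 m/s

Horizontal component vₓ = 71.30 cos 46.2° = 49.35 m/s; vertical v_y0 = 71.30 sin 46.2° = 51.46 m/s.
The projectile lands when y = 25.2 + (51.46) t − ½·19.2·t² = 0. Positive root: t = (51.46 + √(51.46² + 2·19.2·25.2)) / 19.2 = (51.46 + 60.13) / 19.2 = 5.812 s.
Vertical velocity at impact: v_y = v_y0 − g t = 51.46 − 19.2 × 5.812 = −60.13 m/s.
Speed: |v| = √(vₓ² + v_y²) = √(49.35² + 60.13²) = 77.79 m/s.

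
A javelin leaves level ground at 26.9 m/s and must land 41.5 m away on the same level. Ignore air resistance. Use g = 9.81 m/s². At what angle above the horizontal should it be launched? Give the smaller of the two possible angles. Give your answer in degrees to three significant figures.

Level-ground range R = v₀² sin(2θ)/g ⇒ sin(2θ) = gR/v₀² = 9.81 × 41.5 / 26.9² = 0.5626.
2θ = 34.24° or 180° − 34.24° = 145.8°, so θ = 17.12° or 72.88°.
The smaller angle is 17.12°.

17.1°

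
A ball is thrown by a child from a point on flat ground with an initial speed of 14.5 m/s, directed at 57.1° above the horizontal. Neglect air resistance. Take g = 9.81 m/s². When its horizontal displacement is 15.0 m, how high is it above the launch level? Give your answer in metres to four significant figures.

Resolve: vₓ = 14.50 cos 57.1° = 7.876 m/s and v_y0 = 14.50 sin 57.1° = 12.17 m/s.
At x = 15.0 m, t = x/vₓ = 15.0/7.876 = 1.905 s.
Height: y = v_y0 t − ½ g t² = 12.17 × 1.905 − 4.905 × 1.905² = 23.19 − 17.79 = 5.395 m.

5.395 m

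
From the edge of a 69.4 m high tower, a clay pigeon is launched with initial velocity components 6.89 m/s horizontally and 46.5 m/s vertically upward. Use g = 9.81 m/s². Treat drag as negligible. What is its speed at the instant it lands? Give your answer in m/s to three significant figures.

Vertical motion (up positive, ground at y = 0): 4.905 t² − (46.50) t − 69.4 = 0, so t = (46.50 + √(46.50² + 2·9.81·69.4)) / 9.81 = (46.50 + 59.36) / 9.81 = 10.79 s.
Vertical velocity at impact: v_y = v_y0 − g t = 46.50 − 9.81 × 10.79 = −59.36 m/s.
Speed: |v| = √(vₓ² + v_y²) = √(6.890² + 59.36²) = 59.76 m/s.

59.8 m/s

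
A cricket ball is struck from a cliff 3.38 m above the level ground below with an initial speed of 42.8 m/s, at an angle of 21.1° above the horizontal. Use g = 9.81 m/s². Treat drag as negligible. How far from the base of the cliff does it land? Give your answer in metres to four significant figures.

133.7 m

Horizontal component vₓ = 42.80 cos 21.1° = 39.93 m/s; vertical v_y0 = 42.80 sin 21.1° = 15.41 m/s.
Vertical motion (up positive, ground at y = 0): 4.905 t² − (15.41) t − 3.38 = 0, so t = (15.41 + √(15.41² + 2·9.81·3.38)) / 9.81 = (15.41 + 17.43) / 9.81 = 3.347 s.
Horizontal distance: R = vₓ t = 39.93 × 3.347 = 133.7 m.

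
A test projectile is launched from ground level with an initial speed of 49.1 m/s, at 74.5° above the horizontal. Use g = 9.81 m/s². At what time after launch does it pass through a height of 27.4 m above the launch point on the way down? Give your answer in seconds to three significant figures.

9.03 s

vₓ = 49.10 cos 74.5° = 13.12 m/s; v_y0 = 49.10 sin 74.5° = 47.31 m/s.
Set y = v_y0 t − ½ g t² = 27.4: 4.905 t² − 47.31 t + 27.4 = 0.
Quadratic formula: t = (47.31 ± √1701.1) / 9.81 = (47.31 ± 41.24) / 9.81 → t = 0.6188 s or 9.027 s.
The descending-branch root is 9.027 s.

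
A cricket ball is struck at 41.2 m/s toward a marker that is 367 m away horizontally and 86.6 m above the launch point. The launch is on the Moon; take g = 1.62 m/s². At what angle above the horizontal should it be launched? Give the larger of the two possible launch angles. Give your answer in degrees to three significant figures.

Trajectory: y = x tanθ − g x² (1 + tan²θ)/(2v₀²). With x = 367, y = 86.6, v₀ = 41.2, g = 1.62:
64.27 tan²θ − 367 tanθ + (150.9) = 0.
tanθ = [367 ± √(367² − 4 × 64.27 × (150.9))] / (2 × 64.27) = (367 ± 309.7) / 128.5, giving tanθ = 0.4459 or 5.264.
θ = 24.03° or 79.24°; the larger is 79.24°.

79.2°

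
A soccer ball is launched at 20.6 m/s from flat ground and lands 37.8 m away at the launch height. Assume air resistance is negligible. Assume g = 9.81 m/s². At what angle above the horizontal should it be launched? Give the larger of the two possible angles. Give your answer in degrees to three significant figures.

59.5°

From R = (v₀²/g) sin 2θ: sin 2θ = 9.81 × 37.8 / 424.36 = 0.8738.
2θ = 60.91° or 180° − 60.91° = 119.1°, so θ = 30.45° or 59.55°.
The larger angle is 59.55°.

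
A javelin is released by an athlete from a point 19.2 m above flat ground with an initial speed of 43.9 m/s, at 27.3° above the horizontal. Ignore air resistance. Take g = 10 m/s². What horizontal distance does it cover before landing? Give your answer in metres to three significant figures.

vₓ = 43.90 cos 27.3° = 39.01 m/s; v_y0 = 43.90 sin 27.3° = 20.13 m/s.
With up positive and y = 0 at the ground: y(t) = 19.2 + (20.13) t − 5.000 t². Setting y = 0 and taking the positive root: t = [20.13 + √(20.13² + 2·10.0·19.2)] / 10.0 = (20.13 + 28.10) / 10.0 = 4.823 s.
Horizontal distance: R = vₓ t = 39.01 × 4.823 = 188.2 m.

188 m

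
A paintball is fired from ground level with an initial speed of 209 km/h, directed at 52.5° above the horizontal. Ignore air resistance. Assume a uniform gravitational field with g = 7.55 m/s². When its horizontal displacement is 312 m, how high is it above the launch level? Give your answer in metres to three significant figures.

112 m

Convert: 209 km/h = 209/3.6 = 58.06 m/s.
vₓ = 58.06 cos 52.5° = 35.34 m/s; v_y0 = 58.06 sin 52.5° = 46.06 m/s.
x = vₓ t ⇒ t = 312/35.34 = 8.828 s.
Height: y = v_y0 t − ½ g t² = 46.06 × 8.828 − 3.775 × 8.828² = 406.6 − 294.2 = 112.4 m.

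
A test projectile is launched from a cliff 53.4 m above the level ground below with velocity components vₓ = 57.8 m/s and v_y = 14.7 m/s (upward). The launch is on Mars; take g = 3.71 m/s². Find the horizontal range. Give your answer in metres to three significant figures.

Vertical motion (up positive, ground at y = 0): 1.855 t² − (14.70) t − 53.4 = 0, so t = (14.70 + √(14.70² + 2·3.71·53.4)) / 3.71 = (14.70 + 24.75) / 3.71 = 10.63 s.
Horizontal distance: R = vₓ t = 57.80 × 10.63 = 614.5 m.

615 m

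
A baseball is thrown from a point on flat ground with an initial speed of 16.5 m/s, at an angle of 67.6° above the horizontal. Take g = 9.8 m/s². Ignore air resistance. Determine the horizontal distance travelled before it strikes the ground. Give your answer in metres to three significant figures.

19.6 m

Resolve: vₓ = 16.50 cos 67.6° = 6.288 m/s and v_y0 = 16.50 sin 67.6° = 15.26 m/s.
Flight time T = 2 v_y0 / g = 3.113 s.
Horizontal distance R = vₓ T = 6.288 × 3.113 = 19.58 m.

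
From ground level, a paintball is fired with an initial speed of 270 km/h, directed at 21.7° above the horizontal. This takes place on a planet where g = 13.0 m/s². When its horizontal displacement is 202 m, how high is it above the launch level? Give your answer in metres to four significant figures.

Convert: 270 km/h = 270/3.6 = 75.00 m/s.
Resolve: vₓ = 75.00 cos 21.7° = 69.68 m/s and v_y0 = 75.00 sin 21.7° = 27.73 m/s.
At x = 202 m, t = x/vₓ = 202/69.68 = 2.899 s.
Height: y = v_y0 t − ½ g t² = 27.73 × 2.899 − 6.500 × 2.899² = 80.39 − 54.62 = 25.77 m.

25.77 m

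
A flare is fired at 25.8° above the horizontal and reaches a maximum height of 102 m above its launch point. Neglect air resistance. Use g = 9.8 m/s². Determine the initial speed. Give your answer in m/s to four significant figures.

At the peak v_y = 0, so v_y0 = √(2gH) = √(2 × 9.80 × 102) = 44.71 m/s.
v_y0 = v₀ sin θ ⇒ v₀ = 44.71 / sin 25.8° = 102.7 m/s.

102.7 m/s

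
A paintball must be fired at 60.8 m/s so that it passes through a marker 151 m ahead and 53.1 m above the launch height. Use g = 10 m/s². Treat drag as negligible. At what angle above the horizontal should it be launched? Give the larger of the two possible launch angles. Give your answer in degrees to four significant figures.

76.78°

Trajectory: y = x tanθ − g x² (1 + tan²θ)/(2v₀²). With x = 151, y = 53.1, v₀ = 60.8, g = 10.0:
30.84 tan²θ − 151 tanθ + (83.94) = 0.
tanθ = [151 ± √(151² − 4 × 30.84 × (83.94))] / (2 × 30.84) = (151 ± 111.6) / 61.68, giving tanθ = 0.6394 or 4.257.
θ = 32.59° or 76.78°; the larger is 76.78°.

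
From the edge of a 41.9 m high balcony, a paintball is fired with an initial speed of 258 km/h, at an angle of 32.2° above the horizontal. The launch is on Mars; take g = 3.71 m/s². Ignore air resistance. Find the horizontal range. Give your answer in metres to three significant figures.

Convert: 258 km/h = 258/3.6 = 71.67 m/s.
Horizontal component vₓ = 71.67 cos 32.2° = 60.64 m/s; vertical v_y0 = 71.67 sin 32.2° = 38.19 m/s.
Vertical motion (up positive, ground at y = 0): 1.855 t² − (38.19) t − 41.9 = 0, so t = (38.19 + √(38.19² + 2·3.71·41.9)) / 3.71 = (38.19 + 42.06) / 3.71 = 21.63 s.
Horizontal distance: R = vₓ t = 60.64 × 21.63 = 1312 m.

1310 m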